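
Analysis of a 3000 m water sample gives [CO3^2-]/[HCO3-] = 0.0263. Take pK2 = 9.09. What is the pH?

pH = 7.51

From K2 = [H⁺][CO3^2-]/[HCO3-]:  pH = pK2 + log₁₀([CO3^2-]/[HCO3-])
log₁₀(0.0263) = -1.580
pH = 9.09 + (-1.580) = 7.51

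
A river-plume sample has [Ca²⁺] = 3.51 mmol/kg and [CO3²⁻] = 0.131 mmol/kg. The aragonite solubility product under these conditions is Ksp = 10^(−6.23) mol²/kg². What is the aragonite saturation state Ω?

Ksp = 10^(−6.23) = 5.888×10^-7
Ω = [Ca²⁺][CO3²⁻]/Ksp = (3.51×10^-3)(0.131×10^-3) / 5.888×10^-7 = 0.781

Ω = 0.781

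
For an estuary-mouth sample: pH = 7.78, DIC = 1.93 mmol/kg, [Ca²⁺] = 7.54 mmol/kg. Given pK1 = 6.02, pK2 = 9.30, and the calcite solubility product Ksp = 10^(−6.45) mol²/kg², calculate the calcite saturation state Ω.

α₂ = 1 / (1 + [H⁺]/K2 + [H⁺]²/(K1K2)) = 1 / (1 + 10^+1.52 + 10^-0.24)
   = 1 / (1 + 33.113 + 0.57544) = 1/34.689 = 0.02883
[CO3²⁻] = α₂ × DIC = 0.02883 × 1.93 = 0.05564 mmol/kg
Ksp = 10^(−6.45) = 3.548×10^-7
Ω = [Ca²⁺][CO3²⁻]/Ksp = (7.54×10^-3)(5.564×10^-5) / 3.548×10^-7 = 1.18

Ω = 1.18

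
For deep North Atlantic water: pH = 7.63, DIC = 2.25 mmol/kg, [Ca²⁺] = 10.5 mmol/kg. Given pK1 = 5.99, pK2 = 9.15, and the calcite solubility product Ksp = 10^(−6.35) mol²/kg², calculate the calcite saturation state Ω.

Ω = 1.52

α₂ = 1 / (1 + [H⁺]/K2 + [H⁺]²/(K1K2)) = 1 / (1 + 10^+1.52 + 10^-0.12)
   = 1 / (1 + 33.113 + 0.75858) = 1/34.872 = 0.02868
[CO3²⁻] = α₂ × DIC = 0.02868 × 2.25 = 0.06452 mmol/kg
Ksp = 10^(−6.35) = 4.467×10^-7
Ω = [Ca²⁺][CO3²⁻]/Ksp = (10.5×10^-3)(6.452×10^-5) / 4.467×10^-7 = 1.52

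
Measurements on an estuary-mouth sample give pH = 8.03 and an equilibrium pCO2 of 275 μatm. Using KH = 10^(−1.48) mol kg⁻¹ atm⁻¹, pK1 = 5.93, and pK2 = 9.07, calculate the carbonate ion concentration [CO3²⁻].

[CO2*] = KH · pCO2 = 10^(−1.48) × 275×10^-6 = 9.106×10^-6 mol/kg
α₀ = 1/(1 + K1/[H⁺] + K1K2/[H⁺]²) = 1/(1 + 10^+2.10 + 10^+1.06) = 0.007227
DIC = [CO2*]/α₀ = 9.106×10^-6 / 0.007227 = 1.260 mmol/kg
[CO3²⁻] = α₂·DIC; α₂ = 0.08297, so [CO3²⁻] = 0.08297 × 1.260 = 0.105 mmol/kg

[CO3²⁻] = 0.105 mmol/kg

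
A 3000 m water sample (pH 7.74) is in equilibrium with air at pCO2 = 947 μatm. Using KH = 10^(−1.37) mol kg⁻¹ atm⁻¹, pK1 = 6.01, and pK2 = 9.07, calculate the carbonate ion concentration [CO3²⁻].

[CO3²⁻] = 0.101 mmol/kg

[CO2*] = KH · pCO2 = 10^(−1.37) × 947×10^-6 = 4.040×10^-5 mol/kg
α₀ = 1/(1 + K1/[H⁺] + K1K2/[H⁺]²) = 1/(1 + 10^+1.73 + 10^+0.40) = 0.01748
DIC = [CO2*]/α₀ = 4.040×10^-5 / 0.01748 = 2.311 mmol/kg
[CO3²⁻] = α₂·DIC; α₂ = 0.04390, so [CO3²⁻] = 0.04390 × 2.311 = 0.101 mmol/kg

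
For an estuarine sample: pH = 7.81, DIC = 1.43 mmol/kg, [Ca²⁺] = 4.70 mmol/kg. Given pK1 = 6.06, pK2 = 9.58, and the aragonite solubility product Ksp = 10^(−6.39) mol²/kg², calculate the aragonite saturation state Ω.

α₂ = 1 / (1 + [H⁺]/K2 + [H⁺]²/(K1K2)) = 1 / (1 + 10^+1.77 + 10^+0.02)
   = 1 / (1 + 58.884 + 1.0471) = 1/60.931 = 0.01641
[CO3²⁻] = α₂ × DIC = 0.01641 × 1.43 = 0.02347 mmol/kg
Ksp = 10^(−6.39) = 4.074×10^-7
Ω = [Ca²⁺][CO3²⁻]/Ksp = (4.70×10^-3)(2.347×10^-5) / 4.074×10^-7 = 0.271

Ω = 0.271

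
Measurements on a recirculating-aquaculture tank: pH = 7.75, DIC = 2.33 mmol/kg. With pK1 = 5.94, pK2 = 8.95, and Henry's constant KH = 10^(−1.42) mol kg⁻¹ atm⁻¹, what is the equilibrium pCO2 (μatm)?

pCO2 = 880 μatm

α₀ = 1 / (1 + K1/[H⁺] + K1K2/[H⁺]²) = 1 / (1 + 10^+1.81 + 10^+0.61)
   = 1 / (1 + 64.565 + 4.0738) = 1/69.639 = 0.01436
[CO2*] = α₀ × DIC = 0.01436 × 2.33 = 0.03346 mmol/kg
pCO2 = [CO2*]/KH = 3.346×10^-5 / 3.802×10^-2 = 880 μatm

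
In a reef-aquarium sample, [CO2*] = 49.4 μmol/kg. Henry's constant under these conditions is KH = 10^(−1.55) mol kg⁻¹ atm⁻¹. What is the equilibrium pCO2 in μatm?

KH = 10^(−1.55) = 2.818×10^-2 mol kg⁻¹ atm⁻¹
pCO2 = [CO2*]/KH = 49.4×10^-6 / 2.818×10^-2 = 1.75×10^-3 atm = 1750 μatm

pCO2 = 1750 μatm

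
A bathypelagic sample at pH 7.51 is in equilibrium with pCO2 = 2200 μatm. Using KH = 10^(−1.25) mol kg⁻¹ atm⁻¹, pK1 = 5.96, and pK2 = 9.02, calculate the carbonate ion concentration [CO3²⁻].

[CO2*] = KH · pCO2 = 10^(−1.25) × 2200×10^-6 = 1.237×10^-4 mol/kg
α₀ = 1/(1 + K1/[H⁺] + K1K2/[H⁺]²) = 1/(1 + 10^+1.55 + 10^+0.04) = 0.02661
DIC = [CO2*]/α₀ = 1.237×10^-4 / 0.02661 = 4.649 mmol/kg
[CO3²⁻] = α₂·DIC; α₂ = 0.02918, so [CO3²⁻] = 0.02918 × 4.649 = 0.136 mmol/kg

[CO3²⁻] = 0.136 mmol/kg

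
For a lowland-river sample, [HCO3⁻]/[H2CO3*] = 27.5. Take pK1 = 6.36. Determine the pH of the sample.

From K1 = [H⁺][HCO3⁻]/[H2CO3*]:  pH = pK1 + log₁₀([HCO3⁻]/[H2CO3*])
log₁₀(27.5) = +1.439
pH = 6.36 + (+1.439) = 7.80

pH = 7.80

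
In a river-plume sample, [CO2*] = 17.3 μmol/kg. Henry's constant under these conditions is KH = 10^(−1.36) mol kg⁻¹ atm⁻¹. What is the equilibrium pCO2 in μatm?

KH = 10^(−1.36) = 4.365×10^-2 mol kg⁻¹ atm⁻¹
pCO2 = [CO2*]/KH = 17.3×10^-6 / 4.365×10^-2 = 3.96×10^-4 atm = 396 μatm

pCO2 = 396 μatm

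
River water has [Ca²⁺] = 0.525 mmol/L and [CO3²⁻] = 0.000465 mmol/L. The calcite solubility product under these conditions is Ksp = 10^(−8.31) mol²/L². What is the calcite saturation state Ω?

Ω = 0.0498

Ksp = 10^(−8.31) = 4.898×10^-9
Ω = [Ca²⁺][CO3²⁻]/Ksp = (0.525×10^-3)(0.000465×10^-3) / 4.898×10^-9 = 0.0498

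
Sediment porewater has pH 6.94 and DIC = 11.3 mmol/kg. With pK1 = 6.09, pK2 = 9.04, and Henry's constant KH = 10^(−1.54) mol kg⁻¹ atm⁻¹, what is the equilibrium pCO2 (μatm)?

α₀ = 1 / (1 + K1/[H⁺] + K1K2/[H⁺]²) = 1 / (1 + 10^+0.85 + 10^-1.25)
   = 1 / (1 + 7.0795 + 0.056234) = 1/8.1357 = 0.1229
[CO2*] = α₀ × DIC = 0.1229 × 11.3 = 1.389 mmol/kg
pCO2 = [CO2*]/KH = 1.389×10^-3 / 2.884×10^-2 = 4.82×10^4 μatm

pCO2 = 4.82×10^4 μatm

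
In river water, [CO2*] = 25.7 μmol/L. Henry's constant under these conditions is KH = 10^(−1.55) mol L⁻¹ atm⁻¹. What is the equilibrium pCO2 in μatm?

pCO2 = 912 μatm

KH = 10^(−1.55) = 2.818×10^-2 mol L⁻¹ atm⁻¹
pCO2 = [CO2*]/KH = 25.7×10^-6 / 2.818×10^-2 = 9.12×10^-4 atm = 912 μatm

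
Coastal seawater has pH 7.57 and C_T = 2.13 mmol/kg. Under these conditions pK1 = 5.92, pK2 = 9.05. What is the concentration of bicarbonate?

[HCO3⁻] = 2.02 mmol/kg

α₁ = 1 / (1 + [H⁺]/K1 + K2/[H⁺]) = 1 / (1 + 10^-1.65 + 10^-1.48)
   = 1 / (1 + 0.022387 + 0.033113) = 1/1.0555 = 0.9474
[HCO3⁻] = α₁ × DIC = 0.9474 × 2.13 = 2.02 mmol/kg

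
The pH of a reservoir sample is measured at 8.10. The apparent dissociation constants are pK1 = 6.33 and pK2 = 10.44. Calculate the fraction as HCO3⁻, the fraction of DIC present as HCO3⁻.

α₁ = 1 / (1 + [H⁺]/K1 + K2/[H⁺]) = 1 / (1 + 10^-1.77 + 10^-2.34)
   = 1 / (1 + 0.016982 + 0.0045709) = 1/1.0216 = 0.9789

α₁ = 0.979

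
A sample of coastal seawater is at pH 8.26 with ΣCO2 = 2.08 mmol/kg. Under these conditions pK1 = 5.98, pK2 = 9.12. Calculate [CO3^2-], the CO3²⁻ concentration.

[CO3²⁻] = 0.251 mmol/kg

α₂ = 1 / (1 + [H⁺]/K2 + [H⁺]²/(K1K2)) = 1 / (1 + 10^+0.86 + 10^-1.42)
   = 1 / (1 + 7.2444 + 0.038019) = 1/8.2824 = 0.1207
[CO3²⁻] = α₂ × DIC = 0.1207 × 2.08 = 0.251 mmol/kg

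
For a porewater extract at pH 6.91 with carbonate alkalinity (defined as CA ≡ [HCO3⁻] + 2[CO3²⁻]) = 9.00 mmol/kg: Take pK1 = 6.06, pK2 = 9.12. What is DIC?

DIC = 10.2 mmol/kg

CA = [HCO3⁻] + 2[CO3²⁻] = (α₁ + 2α₂)·DIC
At pH 6.91: [H⁺]/K1 = 10^-0.85 = 0.14125, K2/[H⁺] = 10^-2.21 = 0.0061660
α₁ = 1/(1 + 0.14125 + 0.0061660) = 1/1.1474 = 0.8715; α₂ = α₁·K2/[H⁺] = 0.005374
α₁ + 2α₂ = 0.8823
DIC = CA / (α₁ + 2α₂) = 9.00 / 0.8823 = 10.2 mmol/kg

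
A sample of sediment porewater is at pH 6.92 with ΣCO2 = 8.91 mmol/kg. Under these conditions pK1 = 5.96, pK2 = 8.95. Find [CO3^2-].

α₂ = 1 / (1 + [H⁺]/K2 + [H⁺]²/(K1K2)) = 1 / (1 + 10^+2.03 + 10^+1.07)
   = 1 / (1 + 107.15 + 11.749) = 1/119.90 = 0.008340
[CO3²⁻] = α₂ × DIC = 0.008340 × 8.91 = 0.0743 mmol/kg

[CO3²⁻] = 0.0743 mmol/kg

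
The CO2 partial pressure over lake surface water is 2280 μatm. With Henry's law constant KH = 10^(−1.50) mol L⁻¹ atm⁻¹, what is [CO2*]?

KH = 10^(−1.50) = 3.162×10^-2 mol L⁻¹ atm⁻¹
[CO2*] = KH · pCO2 = 3.162×10^-2 × 2280×10^-6 atm = 7.21×10^-5 mol/L

[CO2*] = 72.1 μmol/L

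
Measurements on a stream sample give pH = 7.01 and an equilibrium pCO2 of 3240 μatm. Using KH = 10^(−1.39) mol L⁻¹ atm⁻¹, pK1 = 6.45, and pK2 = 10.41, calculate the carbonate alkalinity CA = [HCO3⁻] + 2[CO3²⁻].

CA = 0.480 mmol/L

[CO2*] = KH · pCO2 = 10^(−1.39) × 3240×10^-6 = 1.320×10^-4 mol/L
α₀ = 1/(1 + K1/[H⁺] + K1K2/[H⁺]²) = 1/(1 + 10^+0.56 + 10^-2.84) = 0.2159
DIC = [CO2*]/α₀ = 1.320×10^-4 / 0.2159 = 0.6114 mmol/L
CA = (α₁ + 2α₂)·DIC = (0.7838 + 2×0.0003120) × 0.6114 = 0.480 mmol/L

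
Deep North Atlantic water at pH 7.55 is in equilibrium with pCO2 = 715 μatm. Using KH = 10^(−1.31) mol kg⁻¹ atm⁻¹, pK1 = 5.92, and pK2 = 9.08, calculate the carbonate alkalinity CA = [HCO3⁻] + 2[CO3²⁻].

CA = 1.58 mmol/kg

[CO2*] = KH · pCO2 = 10^(−1.31) × 715×10^-6 = 3.502×10^-5 mol/kg
α₀ = 1/(1 + K1/[H⁺] + K1K2/[H⁺]²) = 1/(1 + 10^+1.63 + 10^+0.10) = 0.02226
DIC = [CO2*]/α₀ = 3.502×10^-5 / 0.02226 = 1.573 mmol/kg
CA = (α₁ + 2α₂)·DIC = (0.9497 + 2×0.02803) × 1.573 = 1.58 mmol/kg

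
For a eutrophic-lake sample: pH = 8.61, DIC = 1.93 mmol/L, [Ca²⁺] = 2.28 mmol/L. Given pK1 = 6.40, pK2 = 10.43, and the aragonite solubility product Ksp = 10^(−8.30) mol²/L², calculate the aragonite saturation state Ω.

Ω = 13.0

α₂ = 1 / (1 + [H⁺]/K2 + [H⁺]²/(K1K2)) = 1 / (1 + 10^+1.82 + 10^-0.39)
   = 1 / (1 + 66.069 + 0.40738) = 1/67.477 = 0.01482
[CO3²⁻] = α₂ × DIC = 0.01482 × 1.93 = 0.02860 mmol/L
Ksp = 10^(−8.30) = 5.012×10^-9
Ω = [Ca²⁺][CO3²⁻]/Ksp = (2.28×10^-3)(2.860×10^-5) / 5.012×10^-9 = 13.0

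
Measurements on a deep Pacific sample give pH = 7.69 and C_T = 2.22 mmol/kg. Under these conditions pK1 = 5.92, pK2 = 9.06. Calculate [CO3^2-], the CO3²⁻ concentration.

α₂ = 1 / (1 + [H⁺]/K2 + [H⁺]²/(K1K2)) = 1 / (1 + 10^+1.37 + 10^-0.40)
   = 1 / (1 + 23.442 + 0.39811) = 1/24.840 = 0.04026
[CO3²⁻] = α₂ × DIC = 0.04026 × 2.22 = 0.0894 mmol/kg

[CO3²⁻] = 0.0894 mmol/kg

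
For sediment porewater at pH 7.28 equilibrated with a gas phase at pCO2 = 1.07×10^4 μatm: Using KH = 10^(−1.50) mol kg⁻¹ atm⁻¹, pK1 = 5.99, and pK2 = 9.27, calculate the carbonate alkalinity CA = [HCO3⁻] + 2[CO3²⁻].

[CO2*] = KH · pCO2 = 10^(−1.50) × 1.07×10^4×10^-6 = 3.384×10^-4 mol/kg
α₀ = 1/(1 + K1/[H⁺] + K1K2/[H⁺]²) = 1/(1 + 10^+1.29 + 10^-0.70) = 0.04831
DIC = [CO2*]/α₀ = 3.384×10^-4 / 0.04831 = 7.003 mmol/kg
CA = (α₁ + 2α₂)·DIC = (0.9420 + 2×0.009640) × 7.003 = 6.73 mmol/kg

CA = 6.73 mmol/kg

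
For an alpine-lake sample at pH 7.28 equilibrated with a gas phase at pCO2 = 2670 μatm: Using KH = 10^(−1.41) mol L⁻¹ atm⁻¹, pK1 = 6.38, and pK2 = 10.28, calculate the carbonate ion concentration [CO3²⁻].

[CO2*] = KH · pCO2 = 10^(−1.41) × 2670×10^-6 = 1.039×10^-4 mol/L
α₀ = 1/(1 + K1/[H⁺] + K1K2/[H⁺]²) = 1/(1 + 10^+0.90 + 10^-2.10) = 0.1117
DIC = [CO2*]/α₀ = 1.039×10^-4 / 0.1117 = 0.9298 mmol/L
[CO3²⁻] = α₂·DIC; α₂ = 0.0008874, so [CO3²⁻] = 0.0008874 × 0.9298 = 0.000825 mmol/L = 0.825 μmol/L

[CO3²⁻] = 0.825 μmol/L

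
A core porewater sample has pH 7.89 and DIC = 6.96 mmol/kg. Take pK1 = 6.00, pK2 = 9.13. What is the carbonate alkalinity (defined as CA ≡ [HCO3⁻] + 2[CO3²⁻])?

CA = 7.25 mmol/kg

CA = [HCO3⁻] + 2[CO3²⁻] = (α₁ + 2α₂)·DIC
At pH 7.89: [H⁺]/K1 = 10^-1.89 = 0.012882, K2/[H⁺] = 10^-1.24 = 0.057544
α₁ = 1/(1 + 0.012882 + 0.057544) = 1/1.0704 = 0.9342; α₂ = α₁·K2/[H⁺] = 0.05376
α₁ + 2α₂ = 1.0417
CA = 1.0417 × 6.96 = 7.25 mmol/kg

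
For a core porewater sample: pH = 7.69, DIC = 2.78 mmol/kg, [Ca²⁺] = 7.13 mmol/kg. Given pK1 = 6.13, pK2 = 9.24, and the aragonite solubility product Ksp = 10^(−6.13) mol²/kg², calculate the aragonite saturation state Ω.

α₂ = 1 / (1 + [H⁺]/K2 + [H⁺]²/(K1K2)) = 1 / (1 + 10^+1.55 + 10^-0.01)
   = 1 / (1 + 35.481 + 0.97724) = 1/37.459 = 0.02670
[CO3²⁻] = α₂ × DIC = 0.02670 × 2.78 = 0.07422 mmol/kg
Ksp = 10^(−6.13) = 7.413×10^-7
Ω = [Ca²⁺][CO3²⁻]/Ksp = (7.13×10^-3)(7.422×10^-5) / 7.413×10^-7 = 0.714

Ω = 0.714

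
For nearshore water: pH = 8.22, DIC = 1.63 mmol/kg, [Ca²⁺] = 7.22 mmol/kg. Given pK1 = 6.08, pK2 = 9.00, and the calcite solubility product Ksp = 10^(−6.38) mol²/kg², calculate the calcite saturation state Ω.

α₂ = 1 / (1 + [H⁺]/K2 + [H⁺]²/(K1K2)) = 1 / (1 + 10^+0.78 + 10^-1.36)
   = 1 / (1 + 6.0256 + 0.043652) = 1/7.0692 = 0.1415
[CO3²⁻] = α₂ × DIC = 0.1415 × 1.63 = 0.2306 mmol/kg
Ksp = 10^(−6.38) = 4.169×10^-7
Ω = [Ca²⁺][CO3²⁻]/Ksp = (7.22×10^-3)(2.306×10^-4) / 4.169×10^-7 = 3.99

Ω = 3.99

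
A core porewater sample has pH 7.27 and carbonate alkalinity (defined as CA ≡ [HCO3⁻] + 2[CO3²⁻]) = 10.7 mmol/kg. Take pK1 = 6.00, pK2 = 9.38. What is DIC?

CA = [HCO3⁻] + 2[CO3²⁻] = (α₁ + 2α₂)·DIC
At pH 7.27: [H⁺]/K1 = 10^-1.27 = 0.053703, K2/[H⁺] = 10^-2.11 = 0.0077625
α₁ = 1/(1 + 0.053703 + 0.0077625) = 1/1.0615 = 0.9421; α₂ = α₁·K2/[H⁺] = 0.007313
α₁ + 2α₂ = 0.9567
DIC = CA / (α₁ + 2α₂) = 10.7 / 0.9567 = 11.2 mmol/kg

DIC = 11.2 mmol/kg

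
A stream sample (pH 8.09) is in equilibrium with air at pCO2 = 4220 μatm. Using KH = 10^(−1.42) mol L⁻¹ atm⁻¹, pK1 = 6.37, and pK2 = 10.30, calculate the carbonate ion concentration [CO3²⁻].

[CO3²⁻] = 0.0519 mmol/L

[CO2*] = KH · pCO2 = 10^(−1.42) × 4220×10^-6 = 1.604×10^-4 mol/L
α₀ = 1/(1 + K1/[H⁺] + K1K2/[H⁺]²) = 1/(1 + 10^+1.72 + 10^-0.49) = 0.01859
DIC = [CO2*]/α₀ = 1.604×10^-4 / 0.01859 = 8.632 mmol/L
[CO3²⁻] = α₂·DIC; α₂ = 0.006014, so [CO3²⁻] = 0.006014 × 8.632 = 0.0519 mmol/L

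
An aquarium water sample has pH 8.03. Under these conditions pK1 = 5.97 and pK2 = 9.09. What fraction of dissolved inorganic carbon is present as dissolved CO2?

α₀ = 1 / (1 + K1/[H⁺] + K1K2/[H⁺]²) = 1 / (1 + 10^+2.06 + 10^+1.00)
   = 1 / (1 + 114.82 + 10.000) = 1/125.82 = 0.007948

α₀ = 0.00795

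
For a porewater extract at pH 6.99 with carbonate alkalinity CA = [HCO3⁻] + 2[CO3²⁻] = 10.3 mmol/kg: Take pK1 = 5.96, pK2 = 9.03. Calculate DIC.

DIC = 11.2 mmol/kg

CA = [HCO3⁻] + 2[CO3²⁻] = (α₁ + 2α₂)·DIC
At pH 6.99: [H⁺]/K1 = 10^-1.03 = 0.093325, K2/[H⁺] = 10^-2.04 = 0.0091201
α₁ = 1/(1 + 0.093325 + 0.0091201) = 1/1.1024 = 0.9071; α₂ = α₁·K2/[H⁺] = 0.008273
α₁ + 2α₂ = 0.9236
DIC = CA / (α₁ + 2α₂) = 10.3 / 0.9236 = 11.2 mmol/kg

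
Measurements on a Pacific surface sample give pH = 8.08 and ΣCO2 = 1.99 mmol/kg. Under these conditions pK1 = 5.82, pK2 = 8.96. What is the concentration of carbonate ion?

[CO3²⁻] = 0.231 mmol/kg

α₂ = 1 / (1 + [H⁺]/K2 + [H⁺]²/(K1K2)) = 1 / (1 + 10^+0.88 + 10^-1.38)
   = 1 / (1 + 7.5858 + 0.041687) = 1/8.6275 = 0.1159
[CO3²⁻] = α₂ × DIC = 0.1159 × 1.99 = 0.231 mmol/kg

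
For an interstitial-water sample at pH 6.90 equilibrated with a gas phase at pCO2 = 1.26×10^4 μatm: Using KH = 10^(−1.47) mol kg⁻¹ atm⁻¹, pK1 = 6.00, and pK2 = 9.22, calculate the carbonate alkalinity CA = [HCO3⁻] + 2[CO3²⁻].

CA = 3.42 mmol/kg

[CO2*] = KH · pCO2 = 10^(−1.47) × 1.26×10^4×10^-6 = 4.269×10^-4 mol/kg
α₀ = 1/(1 + K1/[H⁺] + K1K2/[H⁺]²) = 1/(1 + 10^+0.90 + 10^-1.42) = 0.1113
DIC = [CO2*]/α₀ = 4.269×10^-4 / 0.1113 = 3.835 mmol/kg
CA = (α₁ + 2α₂)·DIC = (0.8844 + 2×0.004233) × 3.835 = 3.42 mmol/kg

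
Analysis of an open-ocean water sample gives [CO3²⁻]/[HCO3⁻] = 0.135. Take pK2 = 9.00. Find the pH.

pH = 8.13

From K2 = [H⁺][CO3²⁻]/[HCO3⁻]:  pH = pK2 + log₁₀([CO3²⁻]/[HCO3⁻])
log₁₀(0.135) = -0.870
pH = 9.00 + (-0.870) = 8.13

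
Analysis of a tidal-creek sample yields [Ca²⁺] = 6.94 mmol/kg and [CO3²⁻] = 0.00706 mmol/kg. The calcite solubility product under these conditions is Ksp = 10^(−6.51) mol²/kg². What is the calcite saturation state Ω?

Ω = 0.159

Ksp = 10^(−6.51) = 3.090×10^-7
Ω = [Ca²⁺][CO3²⁻]/Ksp = (6.94×10^-3)(0.00706×10^-3) / 3.090×10^-7 = 0.159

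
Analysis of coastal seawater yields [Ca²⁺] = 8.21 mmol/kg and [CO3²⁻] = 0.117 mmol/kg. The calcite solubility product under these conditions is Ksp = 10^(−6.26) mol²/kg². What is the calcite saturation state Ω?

Ω = 1.75

Ksp = 10^(−6.26) = 5.495×10^-7
Ω = [Ca²⁺][CO3²⁻]/Ksp = (8.21×10^-3)(0.117×10^-3) / 5.495×10^-7 = 1.75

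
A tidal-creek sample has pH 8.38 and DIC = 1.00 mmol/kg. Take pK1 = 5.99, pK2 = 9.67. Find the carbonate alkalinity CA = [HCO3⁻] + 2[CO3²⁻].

CA = 1.04 mmol/kg

CA = [HCO3⁻] + 2[CO3²⁻] = (α₁ + 2α₂)·DIC
At pH 8.38: [H⁺]/K1 = 10^-2.39 = 0.0040738, K2/[H⁺] = 10^-1.29 = 0.051286
α₁ = 1/(1 + 0.0040738 + 0.051286) = 1/1.0554 = 0.9475; α₂ = α₁·K2/[H⁺] = 0.04860
α₁ + 2α₂ = 1.0447
CA = 1.0447 × 1.00 = 1.04 mmol/kg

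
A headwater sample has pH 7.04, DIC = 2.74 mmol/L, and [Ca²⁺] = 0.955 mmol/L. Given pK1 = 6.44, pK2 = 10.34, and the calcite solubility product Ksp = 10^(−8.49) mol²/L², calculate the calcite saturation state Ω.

Ω = 0.324

α₂ = 1 / (1 + [H⁺]/K2 + [H⁺]²/(K1K2)) = 1 / (1 + 10^+3.30 + 10^+2.70)
   = 1 / (1 + 1995.3 + 501.19) = 1/2497.4 = 0.0004004
[CO3²⁻] = α₂ × DIC = 0.0004004 × 2.74 = 0.001097 mmol/L = 1.097 μmol/L
Ksp = 10^(−8.49) = 3.236×10^-9
Ω = [Ca²⁺][CO3²⁻]/Ksp = (0.955×10^-3)(1.097×10^-6) / 3.236×10^-9 = 0.324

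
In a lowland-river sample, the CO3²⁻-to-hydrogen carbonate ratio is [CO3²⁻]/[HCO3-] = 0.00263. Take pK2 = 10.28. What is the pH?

From K2 = [H⁺][CO3²⁻]/[HCO3-]:  pH = pK2 + log₁₀([CO3²⁻]/[HCO3-])
log₁₀(0.00263) = -2.580
pH = 10.28 + (-2.580) = 7.70

pH = 7.70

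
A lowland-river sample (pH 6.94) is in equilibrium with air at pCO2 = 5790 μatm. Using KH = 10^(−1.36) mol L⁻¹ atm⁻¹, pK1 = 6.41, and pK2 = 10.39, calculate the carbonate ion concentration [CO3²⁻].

[CO2*] = KH · pCO2 = 10^(−1.36) × 5790×10^-6 = 2.527×10^-4 mol/L
α₀ = 1/(1 + K1/[H⁺] + K1K2/[H⁺]²) = 1/(1 + 10^+0.53 + 10^-2.92) = 0.2278
DIC = [CO2*]/α₀ = 2.527×10^-4 / 0.2278 = 1.109 mmol/L
[CO3²⁻] = α₂·DIC; α₂ = 0.0002739, so [CO3²⁻] = 0.0002739 × 1.109 = 0.000304 mmol/L = 0.304 μmol/L

[CO3²⁻] = 0.304 μmol/L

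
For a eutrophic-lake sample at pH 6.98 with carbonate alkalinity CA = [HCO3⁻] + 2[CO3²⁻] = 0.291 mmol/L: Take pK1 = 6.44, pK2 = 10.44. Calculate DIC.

DIC = 0.375 mmol/L

CA = [HCO3⁻] + 2[CO3²⁻] = (α₁ + 2α₂)·DIC
At pH 6.98: [H⁺]/K1 = 10^-0.54 = 0.28840, K2/[H⁺] = 10^-3.46 = 0.00034674
α₁ = 1/(1 + 0.28840 + 0.00034674) = 1/1.2887 = 0.7759; α₂ = α₁·K2/[H⁺] = 0.0002690
α₁ + 2α₂ = 0.7765
DIC = CA / (α₁ + 2α₂) = 0.291 / 0.7765 = 0.375 mmol/L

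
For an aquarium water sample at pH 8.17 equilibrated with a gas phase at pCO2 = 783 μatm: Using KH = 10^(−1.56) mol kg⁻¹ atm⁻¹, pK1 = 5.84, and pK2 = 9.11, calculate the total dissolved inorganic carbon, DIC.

DIC = 5.16 mmol/kg

[CO2*] = KH · pCO2 = 10^(−1.56) × 783×10^-6 = 2.157×10^-5 mol/kg
α₀ = 1/(1 + K1/[H⁺] + K1K2/[H⁺]²) = 1/(1 + 10^+2.33 + 10^+1.39) = 0.004178
DIC = [CO2*]/α₀ = 2.157×10^-5 / 0.004178 = 5.16 mmol/kg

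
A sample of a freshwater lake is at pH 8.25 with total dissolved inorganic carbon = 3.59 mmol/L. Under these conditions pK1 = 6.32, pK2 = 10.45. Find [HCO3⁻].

α₁ = 1 / (1 + [H⁺]/K1 + K2/[H⁺]) = 1 / (1 + 10^-1.93 + 10^-2.20)
   = 1 / (1 + 0.011749 + 0.0063096) = 1/1.0181 = 0.9823
[HCO3⁻] = α₁ × DIC = 0.9823 × 3.59 = 3.53 mmol/L

[HCO3⁻] = 3.53 mmol/L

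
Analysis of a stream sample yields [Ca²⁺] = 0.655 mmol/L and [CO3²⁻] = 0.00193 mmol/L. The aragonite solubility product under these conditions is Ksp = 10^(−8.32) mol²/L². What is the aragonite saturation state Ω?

Ω = 0.264

Ksp = 10^(−8.32) = 4.786×10^-9
Ω = [Ca²⁺][CO3²⁻]/Ksp = (0.655×10^-3)(0.00193×10^-3) / 4.786×10^-9 = 0.264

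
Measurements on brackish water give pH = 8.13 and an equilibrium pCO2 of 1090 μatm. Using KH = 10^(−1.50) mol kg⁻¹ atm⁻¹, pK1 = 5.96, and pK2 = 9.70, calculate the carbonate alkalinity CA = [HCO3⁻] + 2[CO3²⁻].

[CO2*] = KH · pCO2 = 10^(−1.50) × 1090×10^-6 = 3.447×10^-5 mol/kg
α₀ = 1/(1 + K1/[H⁺] + K1K2/[H⁺]²) = 1/(1 + 10^+2.17 + 10^+0.60) = 0.006541
DIC = [CO2*]/α₀ = 3.447×10^-5 / 0.006541 = 5.270 mmol/kg
CA = (α₁ + 2α₂)·DIC = (0.9674 + 2×0.02604) × 5.270 = 5.37 mmol/kg

CA = 5.37 mmol/kg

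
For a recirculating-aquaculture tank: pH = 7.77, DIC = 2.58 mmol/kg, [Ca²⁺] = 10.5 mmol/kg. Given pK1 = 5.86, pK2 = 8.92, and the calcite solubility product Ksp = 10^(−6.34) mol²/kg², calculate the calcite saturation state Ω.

Ω = 3.87

α₂ = 1 / (1 + [H⁺]/K2 + [H⁺]²/(K1K2)) = 1 / (1 + 10^+1.15 + 10^-0.76)
   = 1 / (1 + 14.125 + 0.17378) = 1/15.299 = 0.06536
[CO3²⁻] = α₂ × DIC = 0.06536 × 2.58 = 0.1686 mmol/kg
Ksp = 10^(−6.34) = 4.571×10^-7
Ω = [Ca²⁺][CO3²⁻]/Ksp = (10.5×10^-3)(1.686×10^-4) / 4.571×10^-7 = 3.87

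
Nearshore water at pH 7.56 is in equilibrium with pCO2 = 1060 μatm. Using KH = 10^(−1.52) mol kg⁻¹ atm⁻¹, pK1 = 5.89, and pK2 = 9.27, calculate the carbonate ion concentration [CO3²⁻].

[CO3²⁻] = 0.0292 mmol/kg

[CO2*] = KH · pCO2 = 10^(−1.52) × 1060×10^-6 = 3.201×10^-5 mol/kg
α₀ = 1/(1 + K1/[H⁺] + K1K2/[H⁺]²) = 1/(1 + 10^+1.67 + 10^-0.04) = 0.02054
DIC = [CO2*]/α₀ = 3.201×10^-5 / 0.02054 = 1.558 mmol/kg
[CO3²⁻] = α₂·DIC; α₂ = 0.01873, so [CO3²⁻] = 0.01873 × 1.558 = 0.0292 mmol/kg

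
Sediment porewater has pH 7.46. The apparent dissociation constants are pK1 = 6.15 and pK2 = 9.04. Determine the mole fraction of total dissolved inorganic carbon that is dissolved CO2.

α₀ = 1 / (1 + K1/[H⁺] + K1K2/[H⁺]²) = 1 / (1 + 10^+1.31 + 10^-0.27)
   = 1 / (1 + 20.417 + 0.53703) = 1/21.954 = 0.04555

α₀ = 0.0455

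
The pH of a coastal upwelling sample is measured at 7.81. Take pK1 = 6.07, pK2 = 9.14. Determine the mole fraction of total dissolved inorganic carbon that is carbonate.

α₂ = 0.0439

α₂ = 1 / (1 + [H⁺]/K2 + [H⁺]²/(K1K2)) = 1 / (1 + 10^+1.33 + 10^-0.41)
   = 1 / (1 + 21.380 + 0.38905) = 1/22.769 = 0.04392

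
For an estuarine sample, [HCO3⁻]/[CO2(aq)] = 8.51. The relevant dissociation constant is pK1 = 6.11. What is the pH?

pH = 7.04

From K1 = [H⁺][HCO3⁻]/[CO2(aq)]:  pH = pK1 + log₁₀([HCO3⁻]/[CO2(aq)])
log₁₀(8.51) = +0.930
pH = 6.11 + (+0.930) = 7.04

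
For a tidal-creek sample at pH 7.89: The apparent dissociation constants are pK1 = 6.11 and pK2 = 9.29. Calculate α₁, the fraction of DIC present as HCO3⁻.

α₁ = 0.947

α₁ = 1 / (1 + [H⁺]/K1 + K2/[H⁺]) = 1 / (1 + 10^-1.78 + 10^-1.40)
   = 1 / (1 + 0.016596 + 0.039811) = 1/1.0564 = 0.9466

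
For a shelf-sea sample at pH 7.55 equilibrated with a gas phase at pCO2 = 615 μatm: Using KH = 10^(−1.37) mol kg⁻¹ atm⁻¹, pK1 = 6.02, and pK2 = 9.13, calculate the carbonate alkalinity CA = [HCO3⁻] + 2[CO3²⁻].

CA = 0.936 mmol/kg

[CO2*] = KH · pCO2 = 10^(−1.37) × 615×10^-6 = 2.623×10^-5 mol/kg
α₀ = 1/(1 + K1/[H⁺] + K1K2/[H⁺]²) = 1/(1 + 10^+1.53 + 10^-0.05) = 0.02795
DIC = [CO2*]/α₀ = 2.623×10^-5 / 0.02795 = 0.9386 mmol/kg
CA = (α₁ + 2α₂)·DIC = (0.9471 + 2×0.02491) × 0.9386 = 0.936 mmol/kg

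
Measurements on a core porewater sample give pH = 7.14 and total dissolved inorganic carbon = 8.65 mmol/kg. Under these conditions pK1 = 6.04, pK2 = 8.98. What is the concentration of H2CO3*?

α₀ = 1 / (1 + K1/[H⁺] + K1K2/[H⁺]²) = 1 / (1 + 10^+1.10 + 10^-0.74)
   = 1 / (1 + 12.589 + 0.18197) = 1/13.771 = 0.07262
[CO2*] = α₀ × DIC = 0.07262 × 8.65 = 0.628 mmol/kg

[CO2*] = 0.628 mmol/kg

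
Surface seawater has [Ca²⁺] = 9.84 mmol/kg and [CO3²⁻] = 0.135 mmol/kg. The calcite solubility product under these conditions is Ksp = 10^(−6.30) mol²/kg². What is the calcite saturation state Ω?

Ksp = 10^(−6.30) = 5.012×10^-7
Ω = [Ca²⁺][CO3²⁻]/Ksp = (9.84×10^-3)(0.135×10^-3) / 5.012×10^-7 = 2.65

Ω = 2.65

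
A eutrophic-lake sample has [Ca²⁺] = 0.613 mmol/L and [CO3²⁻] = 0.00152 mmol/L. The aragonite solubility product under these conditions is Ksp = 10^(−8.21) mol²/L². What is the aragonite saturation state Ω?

Ω = 0.151

Ksp = 10^(−8.21) = 6.166×10^-9
Ω = [Ca²⁺][CO3²⁻]/Ksp = (0.613×10^-3)(0.00152×10^-3) / 6.166×10^-9 = 0.151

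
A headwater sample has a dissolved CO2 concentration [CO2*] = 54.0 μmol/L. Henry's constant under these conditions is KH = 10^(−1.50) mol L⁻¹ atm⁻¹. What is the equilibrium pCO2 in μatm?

KH = 10^(−1.50) = 3.162×10^-2 mol L⁻¹ atm⁻¹
pCO2 = [CO2*]/KH = 54.0×10^-6 / 3.162×10^-2 = 1.71×10^-3 atm = 1710 μatm

pCO2 = 1710 μatm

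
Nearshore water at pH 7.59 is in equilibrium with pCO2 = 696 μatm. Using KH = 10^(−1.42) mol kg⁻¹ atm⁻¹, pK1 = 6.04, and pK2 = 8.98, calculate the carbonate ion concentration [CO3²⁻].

[CO2*] = KH · pCO2 = 10^(−1.42) × 696×10^-6 = 2.646×10^-5 mol/kg
α₀ = 1/(1 + K1/[H⁺] + K1K2/[H⁺]²) = 1/(1 + 10^+1.55 + 10^+0.16) = 0.02637
DIC = [CO2*]/α₀ = 2.646×10^-5 / 0.02637 = 1.004 mmol/kg
[CO3²⁻] = α₂·DIC; α₂ = 0.03811, so [CO3²⁻] = 0.03811 × 1.004 = 0.0382 mmol/kg

[CO3²⁻] = 0.0382 mmol/kg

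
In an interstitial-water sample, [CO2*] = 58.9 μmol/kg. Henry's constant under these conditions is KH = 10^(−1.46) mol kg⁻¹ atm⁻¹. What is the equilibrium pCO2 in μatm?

pCO2 = 1700 μatm

KH = 10^(−1.46) = 3.467×10^-2 mol kg⁻¹ atm⁻¹
pCO2 = [CO2*]/KH = 58.9×10^-6 / 3.467×10^-2 = 1.70×10^-3 atm = 1700 μatm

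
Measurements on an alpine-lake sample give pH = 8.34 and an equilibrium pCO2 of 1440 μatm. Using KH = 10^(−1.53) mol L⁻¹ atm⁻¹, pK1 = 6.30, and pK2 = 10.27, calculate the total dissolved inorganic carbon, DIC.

DIC = 4.76 mmol/L

[CO2*] = KH · pCO2 = 10^(−1.53) × 1440×10^-6 = 4.250×10^-5 mol/L
α₀ = 1/(1 + K1/[H⁺] + K1K2/[H⁺]²) = 1/(1 + 10^+2.04 + 10^+0.11) = 0.008934
DIC = [CO2*]/α₀ = 4.250×10^-5 / 0.008934 = 4.76 mmol/L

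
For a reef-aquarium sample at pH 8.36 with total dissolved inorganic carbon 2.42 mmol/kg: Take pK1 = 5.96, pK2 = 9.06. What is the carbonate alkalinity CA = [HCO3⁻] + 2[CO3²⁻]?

CA = [HCO3⁻] + 2[CO3²⁻] = (α₁ + 2α₂)·DIC
At pH 8.36: [H⁺]/K1 = 10^-2.40 = 0.0039811, K2/[H⁺] = 10^-0.70 = 0.19953
α₁ = 1/(1 + 0.0039811 + 0.19953) = 1/1.2035 = 0.8309; α₂ = α₁·K2/[H⁺] = 0.1658
α₁ + 2α₂ = 1.1625
CA = 1.1625 × 2.42 = 2.81 mmol/kg

CA = 2.81 mmol/kg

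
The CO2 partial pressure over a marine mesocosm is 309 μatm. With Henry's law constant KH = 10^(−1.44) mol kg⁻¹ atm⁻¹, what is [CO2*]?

[CO2*] = 11.2 μmol/kg

KH = 10^(−1.44) = 3.631×10^-2 mol kg⁻¹ atm⁻¹
[CO2*] = KH · pCO2 = 3.631×10^-2 × 309×10^-6 atm = 1.12×10^-5 mol/kg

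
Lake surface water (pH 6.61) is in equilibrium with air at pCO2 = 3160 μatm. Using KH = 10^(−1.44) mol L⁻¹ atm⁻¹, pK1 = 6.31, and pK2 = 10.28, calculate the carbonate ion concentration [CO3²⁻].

[CO2*] = KH · pCO2 = 10^(−1.44) × 3160×10^-6 = 1.147×10^-4 mol/L
α₀ = 1/(1 + K1/[H⁺] + K1K2/[H⁺]²) = 1/(1 + 10^+0.30 + 10^-3.37) = 0.3338
DIC = [CO2*]/α₀ = 1.147×10^-4 / 0.3338 = 0.3437 mmol/L
[CO3²⁻] = α₂·DIC; α₂ = 0.0001424, so [CO3²⁻] = 0.0001424 × 0.3437 = 4.89×10^-5 mmol/L = 0.0489 μmol/L

[CO3²⁻] = 0.0489 μmol/L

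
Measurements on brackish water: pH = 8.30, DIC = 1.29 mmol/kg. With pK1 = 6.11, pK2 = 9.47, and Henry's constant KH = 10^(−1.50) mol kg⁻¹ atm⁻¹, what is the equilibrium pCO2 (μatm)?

α₀ = 1 / (1 + K1/[H⁺] + K1K2/[H⁺]²) = 1 / (1 + 10^+2.19 + 10^+1.02)
   = 1 / (1 + 154.88 + 10.471) = 1/166.35 = 0.006011
[CO2*] = α₀ × DIC = 0.006011 × 1.29 = 0.007755 mmol/kg = 7.755 μmol/kg
pCO2 = [CO2*]/KH = 7.755×10^-6 / 3.162×10^-2 = 245 μatm

pCO2 = 245 μatm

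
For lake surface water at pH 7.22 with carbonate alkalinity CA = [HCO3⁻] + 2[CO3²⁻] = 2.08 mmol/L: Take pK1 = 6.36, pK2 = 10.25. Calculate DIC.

DIC = 2.36 mmol/L

CA = [HCO3⁻] + 2[CO3²⁻] = (α₁ + 2α₂)·DIC
At pH 7.22: [H⁺]/K1 = 10^-0.86 = 0.13804, K2/[H⁺] = 10^-3.03 = 0.00093325
α₁ = 1/(1 + 0.13804 + 0.00093325) = 1/1.1390 = 0.8780; α₂ = α₁·K2/[H⁺] = 0.0008194
α₁ + 2α₂ = 0.8796
DIC = CA / (α₁ + 2α₂) = 2.08 / 0.8796 = 2.36 mmol/L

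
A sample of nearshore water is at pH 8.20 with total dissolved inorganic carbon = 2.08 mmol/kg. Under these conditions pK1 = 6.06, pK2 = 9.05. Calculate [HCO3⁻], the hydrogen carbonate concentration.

[HCO3⁻] = 1.81 mmol/kg

α₁ = 1 / (1 + [H⁺]/K1 + K2/[H⁺]) = 1 / (1 + 10^-2.14 + 10^-0.85)
   = 1 / (1 + 0.0072444 + 0.14125) = 1/1.1485 = 0.8707
[HCO3⁻] = α₁ × DIC = 0.8707 × 2.08 = 1.81 mmol/kg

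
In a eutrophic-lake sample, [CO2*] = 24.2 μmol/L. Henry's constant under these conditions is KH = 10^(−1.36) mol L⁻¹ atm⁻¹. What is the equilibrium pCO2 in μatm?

pCO2 = 554 μatm

KH = 10^(−1.36) = 4.365×10^-2 mol L⁻¹ atm⁻¹
pCO2 = [CO2*]/KH = 24.2×10^-6 / 4.365×10^-2 = 5.54×10^-4 atm = 554 μatm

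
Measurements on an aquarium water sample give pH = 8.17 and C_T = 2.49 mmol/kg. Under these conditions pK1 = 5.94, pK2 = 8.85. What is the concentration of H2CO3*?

[CO2*] = 12.1 μmol/kg

α₀ = 1 / (1 + K1/[H⁺] + K1K2/[H⁺]²) = 1 / (1 + 10^+2.23 + 10^+1.55)
   = 1 / (1 + 169.82 + 35.481) = 1/206.31 = 0.004847
[CO2*] = α₀ × DIC = 0.004847 × 2.49 = 0.0121 mmol/kg = 12.1 μmol/kg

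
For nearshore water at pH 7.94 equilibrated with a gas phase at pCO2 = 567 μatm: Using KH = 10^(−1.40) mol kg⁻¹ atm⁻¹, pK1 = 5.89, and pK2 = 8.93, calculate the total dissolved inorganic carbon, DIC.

DIC = 2.81 mmol/kg

[CO2*] = KH · pCO2 = 10^(−1.40) × 567×10^-6 = 2.257×10^-5 mol/kg
α₀ = 1/(1 + K1/[H⁺] + K1K2/[H⁺]²) = 1/(1 + 10^+2.05 + 10^+1.06) = 0.008020
DIC = [CO2*]/α₀ = 2.257×10^-5 / 0.008020 = 2.81 mmol/kg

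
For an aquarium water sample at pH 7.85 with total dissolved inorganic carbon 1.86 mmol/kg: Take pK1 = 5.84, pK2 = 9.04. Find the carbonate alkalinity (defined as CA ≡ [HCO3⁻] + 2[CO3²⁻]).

CA = [HCO3⁻] + 2[CO3²⁻] = (α₁ + 2α₂)·DIC
At pH 7.85: [H⁺]/K1 = 10^-2.01 = 0.0097724, K2/[H⁺] = 10^-1.19 = 0.064565
α₁ = 1/(1 + 0.0097724 + 0.064565) = 1/1.0743 = 0.9308; α₂ = α₁·K2/[H⁺] = 0.06010
α₁ + 2α₂ = 1.0510
CA = 1.0510 × 1.86 = 1.95 mmol/kg

CA = 1.95 mmol/kg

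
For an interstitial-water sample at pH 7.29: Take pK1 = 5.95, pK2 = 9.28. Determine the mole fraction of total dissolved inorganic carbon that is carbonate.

α₂ = 1 / (1 + [H⁺]/K2 + [H⁺]²/(K1K2)) = 1 / (1 + 10^+1.99 + 10^+0.65)
   = 1 / (1 + 97.724 + 4.4668) = 1/103.19 = 0.009691

α₂ = 0.00969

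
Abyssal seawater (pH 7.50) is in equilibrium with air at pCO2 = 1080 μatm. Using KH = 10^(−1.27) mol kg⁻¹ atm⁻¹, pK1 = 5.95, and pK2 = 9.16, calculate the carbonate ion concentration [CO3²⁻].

[CO2*] = KH · pCO2 = 10^(−1.27) × 1080×10^-6 = 5.800×10^-5 mol/kg
α₀ = 1/(1 + K1/[H⁺] + K1K2/[H⁺]²) = 1/(1 + 10^+1.55 + 10^-0.11) = 0.02684
DIC = [CO2*]/α₀ = 5.800×10^-5 / 0.02684 = 2.161 mmol/kg
[CO3²⁻] = α₂·DIC; α₂ = 0.02083, so [CO3²⁻] = 0.02083 × 2.161 = 0.0450 mmol/kg

[CO3²⁻] = 0.0450 mmol/kg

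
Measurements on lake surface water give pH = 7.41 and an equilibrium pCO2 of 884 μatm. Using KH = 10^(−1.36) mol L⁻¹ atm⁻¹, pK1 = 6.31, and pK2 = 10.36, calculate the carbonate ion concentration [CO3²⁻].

[CO3²⁻] = 0.545 μmol/L

[CO2*] = KH · pCO2 = 10^(−1.36) × 884×10^-6 = 3.859×10^-5 mol/L
α₀ = 1/(1 + K1/[H⁺] + K1K2/[H⁺]²) = 1/(1 + 10^+1.10 + 10^-1.85) = 0.07351
DIC = [CO2*]/α₀ = 3.859×10^-5 / 0.07351 = 0.5249 mmol/L
[CO3²⁻] = α₂·DIC; α₂ = 0.001038, so [CO3²⁻] = 0.001038 × 0.5249 = 0.000545 mmol/L = 0.545 μmol/L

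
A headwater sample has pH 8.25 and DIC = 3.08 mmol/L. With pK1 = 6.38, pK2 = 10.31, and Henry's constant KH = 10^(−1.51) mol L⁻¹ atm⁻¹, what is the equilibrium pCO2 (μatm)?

α₀ = 1 / (1 + K1/[H⁺] + K1K2/[H⁺]²) = 1 / (1 + 10^+1.87 + 10^-0.19)
   = 1 / (1 + 74.131 + 0.64565) = 1/75.777 = 0.01320
[CO2*] = α₀ × DIC = 0.01320 × 3.08 = 0.04065 mmol/L
pCO2 = [CO2*]/KH = 4.065×10^-5 / 3.090×10^-2 = 1320 μatm

pCO2 = 1320 μatm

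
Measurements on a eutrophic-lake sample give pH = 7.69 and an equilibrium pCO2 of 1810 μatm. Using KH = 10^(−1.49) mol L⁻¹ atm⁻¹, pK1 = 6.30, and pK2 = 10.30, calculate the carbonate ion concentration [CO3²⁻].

[CO3²⁻] = 3.53 μmol/L

[CO2*] = KH · pCO2 = 10^(−1.49) × 1810×10^-6 = 5.857×10^-5 mol/L
α₀ = 1/(1 + K1/[H⁺] + K1K2/[H⁺]²) = 1/(1 + 10^+1.39 + 10^-1.22) = 0.03905
DIC = [CO2*]/α₀ = 5.857×10^-5 / 0.03905 = 1.500 mmol/L
[CO3²⁻] = α₂·DIC; α₂ = 0.002353, so [CO3²⁻] = 0.002353 × 1.500 = 0.00353 mmol/L = 3.53 μmol/L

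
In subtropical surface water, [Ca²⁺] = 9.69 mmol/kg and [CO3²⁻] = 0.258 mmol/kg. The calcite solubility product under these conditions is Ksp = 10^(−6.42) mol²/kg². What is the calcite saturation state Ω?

Ksp = 10^(−6.42) = 3.802×10^-7
Ω = [Ca²⁺][CO3²⁻]/Ksp = (9.69×10^-3)(0.258×10^-3) / 3.802×10^-7 = 6.58

Ω = 6.58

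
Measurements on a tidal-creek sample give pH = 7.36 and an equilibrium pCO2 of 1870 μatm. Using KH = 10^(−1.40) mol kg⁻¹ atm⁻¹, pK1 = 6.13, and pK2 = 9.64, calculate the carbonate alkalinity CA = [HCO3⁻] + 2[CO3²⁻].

CA = 1.28 mmol/kg

[CO2*] = KH · pCO2 = 10^(−1.40) × 1870×10^-6 = 7.445×10^-5 mol/kg
α₀ = 1/(1 + K1/[H⁺] + K1K2/[H⁺]²) = 1/(1 + 10^+1.23 + 10^-1.05) = 0.05534
DIC = [CO2*]/α₀ = 7.445×10^-5 / 0.05534 = 1.345 mmol/kg
CA = (α₁ + 2α₂)·DIC = (0.9397 + 2×0.004932) × 1.345 = 1.28 mmol/kg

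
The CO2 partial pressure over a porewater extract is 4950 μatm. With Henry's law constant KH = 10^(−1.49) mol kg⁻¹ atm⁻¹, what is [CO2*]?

[CO2*] = 160 μmol/kg

KH = 10^(−1.49) = 3.236×10^-2 mol kg⁻¹ atm⁻¹
[CO2*] = KH · pCO2 = 3.236×10^-2 × 4950×10^-6 atm = 1.60×10^-4 mol/kg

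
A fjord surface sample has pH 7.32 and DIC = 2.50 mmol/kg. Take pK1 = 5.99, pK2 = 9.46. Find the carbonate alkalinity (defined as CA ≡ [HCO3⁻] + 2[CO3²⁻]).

CA = 2.41 mmol/kg

CA = [HCO3⁻] + 2[CO3²⁻] = (α₁ + 2α₂)·DIC
At pH 7.32: [H⁺]/K1 = 10^-1.33 = 0.046774, K2/[H⁺] = 10^-2.14 = 0.0072444
α₁ = 1/(1 + 0.046774 + 0.0072444) = 1/1.0540 = 0.9488; α₂ = α₁·K2/[H⁺] = 0.006873
α₁ + 2α₂ = 0.9625
CA = 0.9625 × 2.50 = 2.41 mmol/kg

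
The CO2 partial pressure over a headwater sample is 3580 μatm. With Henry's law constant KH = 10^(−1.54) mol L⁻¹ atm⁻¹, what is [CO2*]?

KH = 10^(−1.54) = 2.884×10^-2 mol L⁻¹ atm⁻¹
[CO2*] = KH · pCO2 = 2.884×10^-2 × 3580×10^-6 atm = 1.03×10^-4 mol/L

[CO2*] = 103 μmol/L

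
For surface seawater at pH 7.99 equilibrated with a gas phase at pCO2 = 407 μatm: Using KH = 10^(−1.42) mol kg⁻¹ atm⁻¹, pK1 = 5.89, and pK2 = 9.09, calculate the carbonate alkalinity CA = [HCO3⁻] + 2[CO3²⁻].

CA = 2.26 mmol/kg

[CO2*] = KH · pCO2 = 10^(−1.42) × 407×10^-6 = 1.547×10^-5 mol/kg
α₀ = 1/(1 + K1/[H⁺] + K1K2/[H⁺]²) = 1/(1 + 10^+2.10 + 10^+1.00) = 0.007305
DIC = [CO2*]/α₀ = 1.547×10^-5 / 0.007305 = 2.118 mmol/kg
CA = (α₁ + 2α₂)·DIC = (0.9196 + 2×0.07305) × 2.118 = 2.26 mmol/kg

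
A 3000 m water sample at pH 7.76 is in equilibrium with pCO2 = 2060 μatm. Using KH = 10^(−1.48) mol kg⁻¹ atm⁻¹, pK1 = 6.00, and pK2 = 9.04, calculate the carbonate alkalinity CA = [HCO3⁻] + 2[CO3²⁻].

CA = 4.34 mmol/kg

[CO2*] = KH · pCO2 = 10^(−1.48) × 2060×10^-6 = 6.821×10^-5 mol/kg
α₀ = 1/(1 + K1/[H⁺] + K1K2/[H⁺]²) = 1/(1 + 10^+1.76 + 10^+0.48) = 0.01624
DIC = [CO2*]/α₀ = 6.821×10^-5 / 0.01624 = 4.199 mmol/kg
CA = (α₁ + 2α₂)·DIC = (0.9347 + 2×0.04905) × 4.199 = 4.34 mmol/kg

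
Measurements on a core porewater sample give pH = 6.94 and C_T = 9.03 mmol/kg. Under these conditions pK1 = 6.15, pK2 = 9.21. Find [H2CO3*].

α₀ = 1 / (1 + K1/[H⁺] + K1K2/[H⁺]²) = 1 / (1 + 10^+0.79 + 10^-1.48)
   = 1 / (1 + 6.1660 + 0.033113) = 1/7.1991 = 0.1389
[CO2*] = α₀ × DIC = 0.1389 × 9.03 = 1.25 mmol/kg

[CO2*] = 1.25 mmol/kg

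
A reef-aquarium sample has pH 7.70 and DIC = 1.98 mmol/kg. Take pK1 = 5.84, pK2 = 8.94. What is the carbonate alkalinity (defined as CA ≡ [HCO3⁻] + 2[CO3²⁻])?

CA = 2.06 mmol/kg

CA = [HCO3⁻] + 2[CO3²⁻] = (α₁ + 2α₂)·DIC
At pH 7.70: [H⁺]/K1 = 10^-1.86 = 0.013804, K2/[H⁺] = 10^-1.24 = 0.057544
α₁ = 1/(1 + 0.013804 + 0.057544) = 1/1.0713 = 0.9334; α₂ = α₁·K2/[H⁺] = 0.05371
α₁ + 2α₂ = 1.0408
CA = 1.0408 × 1.98 = 2.06 mmol/kg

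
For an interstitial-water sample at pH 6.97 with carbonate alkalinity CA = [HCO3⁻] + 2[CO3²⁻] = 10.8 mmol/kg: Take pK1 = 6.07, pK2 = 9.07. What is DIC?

DIC = 12.1 mmol/kg

CA = [HCO3⁻] + 2[CO3²⁻] = (α₁ + 2α₂)·DIC
At pH 6.97: [H⁺]/K1 = 10^-0.90 = 0.12589, K2/[H⁺] = 10^-2.10 = 0.0079433
α₁ = 1/(1 + 0.12589 + 0.0079433) = 1/1.1338 = 0.8820; α₂ = α₁·K2/[H⁺] = 0.007006
α₁ + 2α₂ = 0.8960
DIC = CA / (α₁ + 2α₂) = 10.8 / 0.8960 = 12.1 mmol/kg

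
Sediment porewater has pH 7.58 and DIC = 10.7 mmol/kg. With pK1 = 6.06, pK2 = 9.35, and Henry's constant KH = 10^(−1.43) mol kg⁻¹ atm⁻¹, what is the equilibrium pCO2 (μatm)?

pCO2 = 8310 μatm

α₀ = 1 / (1 + K1/[H⁺] + K1K2/[H⁺]²) = 1 / (1 + 10^+1.52 + 10^-0.25)
   = 1 / (1 + 33.113 + 0.56234) = 1/34.675 = 0.02884
[CO2*] = α₀ × DIC = 0.02884 × 10.7 = 0.3086 mmol/kg
pCO2 = [CO2*]/KH = 3.086×10^-4 / 3.715×10^-2 = 8310 μatm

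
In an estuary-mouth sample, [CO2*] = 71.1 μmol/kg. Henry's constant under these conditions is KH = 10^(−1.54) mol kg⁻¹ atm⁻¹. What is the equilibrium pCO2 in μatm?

KH = 10^(−1.54) = 2.884×10^-2 mol kg⁻¹ atm⁻¹
pCO2 = [CO2*]/KH = 71.1×10^-6 / 2.884×10^-2 = 2.47×10^-3 atm = 2470 μatm

pCO2 = 2470 μatm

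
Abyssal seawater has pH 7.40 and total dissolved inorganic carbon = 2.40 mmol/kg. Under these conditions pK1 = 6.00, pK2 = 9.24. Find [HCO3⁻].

[HCO3⁻] = 2.28 mmol/kg

α₁ = 1 / (1 + [H⁺]/K1 + K2/[H⁺]) = 1 / (1 + 10^-1.40 + 10^-1.84)
   = 1 / (1 + 0.039811 + 0.014454) = 1/1.0543 = 0.9485
[HCO3⁻] = α₁ × DIC = 0.9485 × 2.40 = 2.28 mmol/kg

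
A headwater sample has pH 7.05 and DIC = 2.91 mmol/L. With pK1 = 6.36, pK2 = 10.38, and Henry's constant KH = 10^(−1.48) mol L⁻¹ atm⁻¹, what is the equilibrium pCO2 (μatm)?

α₀ = 1 / (1 + K1/[H⁺] + K1K2/[H⁺]²) = 1 / (1 + 10^+0.69 + 10^-2.64)
   = 1 / (1 + 4.8978 + 0.0022909) = 1/5.9001 = 0.1695
[CO2*] = α₀ × DIC = 0.1695 × 2.91 = 0.4932 mmol/L
pCO2 = [CO2*]/KH = 4.932×10^-4 / 3.311×10^-2 = 1.49×10^4 μatm

pCO2 = 1.49×10^4 μatm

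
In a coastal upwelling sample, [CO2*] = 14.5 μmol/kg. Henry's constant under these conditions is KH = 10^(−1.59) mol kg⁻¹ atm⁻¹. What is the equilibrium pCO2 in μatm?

pCO2 = 564 μatm

KH = 10^(−1.59) = 2.570×10^-2 mol kg⁻¹ atm⁻¹
pCO2 = [CO2*]/KH = 14.5×10^-6 / 2.570×10^-2 = 5.64×10^-4 atm = 564 μatm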